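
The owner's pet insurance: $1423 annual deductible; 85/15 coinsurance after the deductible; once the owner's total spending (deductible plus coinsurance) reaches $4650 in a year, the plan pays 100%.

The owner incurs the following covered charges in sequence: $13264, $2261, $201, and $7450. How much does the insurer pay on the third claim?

#1 ($13264): deductible takes $1423, $11841 remains; owner's 15% is $1776.15. Owner pays $3199.15; OOP now $3199.15. Plan pays $13264 − $3199.15 = $10064.85.
#2 ($2261): 15% coinsurance on $2261 = $339.15. Owner owes $339.15 (running OOP $3538.30). Insurer: $2261 − $339.15 = $1921.85.
#3 ($201): deductible met; 15% of $201 = $30.15. Cost to owner: $30.15. OOP to date $3568.45. Plan pays $201 − $30.15 = $170.85.

$170.85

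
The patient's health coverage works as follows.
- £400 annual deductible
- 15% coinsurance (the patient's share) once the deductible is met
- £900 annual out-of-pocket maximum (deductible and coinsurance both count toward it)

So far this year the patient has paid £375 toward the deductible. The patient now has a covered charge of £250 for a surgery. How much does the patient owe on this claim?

£58.75

Remaining deductible: £400 − £375 = £25.
That leaves £250 − £25 = £225 for coinsurance.
15% of £225 = £33.75 falls to the patient.
So the patient owes £25 + £33.75 = £58.75 before any cap.
Year-to-date out-of-pocket becomes £375 + £58.75 = £433.75, still under the £900 maximum, so no cap applies.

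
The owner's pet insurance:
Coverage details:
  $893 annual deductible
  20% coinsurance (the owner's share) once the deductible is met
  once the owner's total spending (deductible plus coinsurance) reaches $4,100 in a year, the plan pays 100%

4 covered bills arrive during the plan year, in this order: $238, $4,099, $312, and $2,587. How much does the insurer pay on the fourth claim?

Bill 1, $238: entire amount goes to the deductible. Cost to owner: $238. OOP to date $238. Insurer: $238 − $238 = $0.
Bill 2, $4,099: deductible takes $655, $3,444 remains; 20% of $3,444 = $688.80. Owner pays $1,343.80; OOP now $1,581.80. Plan pays $4,099 − $1,343.80 = $2,755.20.
Bill 3, $312: 20% coinsurance on $312 = $62.40. Cost to owner: $62.40. OOP to date $1,644.20. Plan pays $312 − $62.40 = $249.60.
Bill 4, $2,587: deductible already satisfied, so owner's share is 20% × $2,587 = $517.40. Owner pays $517.40; OOP now $2,161.60. Plan pays $2,587 − $517.40 = $2,069.60.

$2,069.60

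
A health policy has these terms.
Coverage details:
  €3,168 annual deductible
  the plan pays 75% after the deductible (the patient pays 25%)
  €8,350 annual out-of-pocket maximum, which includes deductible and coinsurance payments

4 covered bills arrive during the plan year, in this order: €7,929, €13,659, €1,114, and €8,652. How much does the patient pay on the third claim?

€278.50

Bill 1, €7,929: €3,168 finishes the deductible; €4,761 goes to coinsurance; 25% of €4,761 = €1,190.25. Patient pays €4,358.25; OOP now €4,358.25.
Bill 2, €13,659: 25% coinsurance on €13,659 = €3,414.75. Patient pays €3,414.75; OOP now €7,773.
Bill 3, €1,114: 25% coinsurance on €1,114 = €278.50. Patient owes €278.50 (running OOP €8,051.50).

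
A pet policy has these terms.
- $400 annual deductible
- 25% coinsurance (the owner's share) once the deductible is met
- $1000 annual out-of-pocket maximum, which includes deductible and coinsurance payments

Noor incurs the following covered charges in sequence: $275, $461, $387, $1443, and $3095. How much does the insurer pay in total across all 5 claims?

Claim 1 — $275: all of it applies to the deductible. Owner pays $275; OOP now $275. Insurer: $275 − $275 = $0.
Claim 2 — $461: $125 to deductible, leaving $336; 25% of $336 = $84. Owner owes $209 (running OOP $484). Insurer: $461 − $209 = $252.
Claim 3 — $387: deductible met; 25% of $387 = $96.75. Owner pays $96.75; OOP now $580.75. Insurer: $387 − $96.75 = $290.25.
Claim 4 — $1443: deductible met; 25% of $1443 = $360.75. Cost to owner: $360.75. OOP to date $941.50. Plan pays $1443 − $360.75 = $1082.25.
Claim 5 — $3095: deductible already satisfied, so owner's share is 25% × $3095 = $773.75. That would push OOP to $1715.25, over the $1000 cap, so owner pays $1000 − $941.50 = $58.50. Insurer: $3095 − $58.50 = $3036.50.
Insurer total = bills − owner's total = $5661 − $1000 = $4661.

$4661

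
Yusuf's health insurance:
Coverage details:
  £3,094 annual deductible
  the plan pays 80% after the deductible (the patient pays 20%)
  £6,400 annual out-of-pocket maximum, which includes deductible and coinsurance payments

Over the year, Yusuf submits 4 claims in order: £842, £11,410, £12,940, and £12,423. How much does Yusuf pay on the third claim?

#1 (£842): all of it applies to the deductible. Patient owes £842 (running OOP £842).
#2 (£11,410): £2,252 to deductible, leaving £9,158; coinsurance £9,158 × 20% = £1,831.60. Patient owes £4,083.60 (running OOP £4,925.60).
#3 (£12,940): deductible already satisfied, so patient's share is 20% × £12,940 = £2,588. That would push OOP to £7,513.60, over the £6,400 cap, so patient pays £6,400 − £4,925.60 = £1,474.40.

£1,474.40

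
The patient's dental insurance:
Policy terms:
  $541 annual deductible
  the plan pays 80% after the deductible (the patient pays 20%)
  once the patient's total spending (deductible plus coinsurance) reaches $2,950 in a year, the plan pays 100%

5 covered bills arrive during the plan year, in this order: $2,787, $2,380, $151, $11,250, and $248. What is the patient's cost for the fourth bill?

$1,453.60

Claim 1 — $2,787: deductible takes $541, $2,246 remains; 20% of $2,246 = $449.20. Patient owes $990.20 (running OOP $990.20).
Claim 2 — $2,380: 20% coinsurance on $2,380 = $476. Patient owes $476 (running OOP $1,466.20).
Claim 3 — $151: deductible met; 20% of $151 = $30.20. Cost to patient: $30.20. OOP to date $1,496.40.
Claim 4 — $11,250: 20% coinsurance on $11,250 = $2,250. OOP would hit $3,746.40 > $2,950, so the cap limits the patient to $2,950 − $1,496.40 = $1,453.60.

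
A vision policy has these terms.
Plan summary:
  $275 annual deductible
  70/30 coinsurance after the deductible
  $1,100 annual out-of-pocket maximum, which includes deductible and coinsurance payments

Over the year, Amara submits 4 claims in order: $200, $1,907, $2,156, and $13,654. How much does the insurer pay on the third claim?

Bill 1, $200: entire amount goes to the deductible. Cost to member: $200. OOP to date $200. Plan pays $200 − $200 = $0.
Bill 2, $1,907: deductible takes $75, $1,832 remains; member's 30% is $549.60. Cost to member: $624.60. OOP to date $824.60. Insurer: $1,907 − $624.60 = $1,282.40.
Bill 3, $2,156: deductible already satisfied, so member's share is 30% × $2,156 = $646.80. Adding that to $824.60 gives $1,471.40, past the $1,100 cap; member pays only $1,100 − $824.60 = $275.40. Plan pays $2,156 − $275.40 = $1,880.60.

$1,880.60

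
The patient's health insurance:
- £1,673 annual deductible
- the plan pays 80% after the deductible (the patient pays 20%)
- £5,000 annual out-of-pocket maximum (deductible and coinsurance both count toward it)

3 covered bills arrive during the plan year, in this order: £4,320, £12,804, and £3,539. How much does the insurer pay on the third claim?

£3,302.20

Claim 1 — £4,320: deductible takes £1,673, £2,647 remains; coinsurance £2,647 × 20% = £529.40. Patient pays £2,202.40; OOP now £2,202.40. Plan pays £4,320 − £2,202.40 = £2,117.60.
Claim 2 — £12,804: deductible already satisfied, so patient's share is 20% × £12,804 = £2,560.80. Cost to patient: £2,560.80. OOP to date £4,763.20. Plan pays £12,804 − £2,560.80 = £10,243.20.
Claim 3 — £3,539: deductible met; 20% of £3,539 = £707.80. That would push OOP to £5,471, over the £5,000 cap, so patient pays £5,000 − £4,763.20 = £236.80. Plan pays £3,539 − £236.80 = £3,302.20.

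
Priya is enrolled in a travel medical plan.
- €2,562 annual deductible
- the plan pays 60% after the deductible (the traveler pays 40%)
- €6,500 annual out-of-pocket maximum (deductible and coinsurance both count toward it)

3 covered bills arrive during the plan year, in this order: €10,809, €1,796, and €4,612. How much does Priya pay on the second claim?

Claim 1 (€10,809): €2,562 finishes the deductible; €8,247 goes to coinsurance; traveler's 40% is €3,298.80. Traveler owes €5,860.80 (running OOP €5,860.80).
Claim 2 (€1,796): 40% coinsurance on €1,796 = €718.40. Adding that to €5,860.80 gives €6,579.20, past the €6,500 cap; traveler pays only €6,500 − €5,860.80 = €639.20.

€639.20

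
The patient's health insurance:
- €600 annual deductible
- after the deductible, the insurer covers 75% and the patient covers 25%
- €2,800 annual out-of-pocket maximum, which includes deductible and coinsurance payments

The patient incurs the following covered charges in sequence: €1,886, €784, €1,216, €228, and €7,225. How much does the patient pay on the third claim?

Claim 1 — €1,886: €600 to deductible, leaving €1,286; 25% of €1,286 = €321.50. Patient owes €921.50 (running OOP €921.50).
Claim 2 — €784: deductible already satisfied, so patient's share is 25% × €784 = €196. Patient owes €196 (running OOP €1,117.50).
Claim 3 — €1,216: deductible already satisfied, so patient's share is 25% × €1,216 = €304. Patient pays €304; OOP now €1,421.50.

€304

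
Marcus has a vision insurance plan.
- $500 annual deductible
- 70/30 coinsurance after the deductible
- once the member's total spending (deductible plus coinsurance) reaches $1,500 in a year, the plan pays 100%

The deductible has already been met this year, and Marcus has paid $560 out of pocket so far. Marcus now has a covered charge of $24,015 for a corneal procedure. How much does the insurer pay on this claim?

$23,075

With the deductible met, the entire $24,015 is subject to coinsurance.
Coinsurance: $24,015 × 30% = $7,204.50.
Year-to-date out-of-pocket would reach $560 + $7,204.50 = $7,764.50, above the $1,500 maximum, so the member pays only $1,500 − $560 = $940.
The insurer covers the remainder: $24,015 − $940 = $23,075.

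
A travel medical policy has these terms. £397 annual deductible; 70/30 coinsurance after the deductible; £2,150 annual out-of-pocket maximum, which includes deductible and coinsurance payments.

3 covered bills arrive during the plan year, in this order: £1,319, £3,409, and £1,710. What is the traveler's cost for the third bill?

Bill 1, £1,319: £397 finishes the deductible; £922 goes to coinsurance; 30% of £922 = £276.60. Cost to traveler: £673.60. OOP to date £673.60.
Bill 2, £3,409: deductible met; 30% of £3,409 = £1,022.70. Traveler owes £1,022.70 (running OOP £1,696.30).
Bill 3, £1,710: deductible already satisfied, so traveler's share is 30% × £1,710 = £513. That would push OOP to £2,209.30, over the £2,150 cap, so traveler pays £2,150 − £1,696.30 = £453.70.

£453.70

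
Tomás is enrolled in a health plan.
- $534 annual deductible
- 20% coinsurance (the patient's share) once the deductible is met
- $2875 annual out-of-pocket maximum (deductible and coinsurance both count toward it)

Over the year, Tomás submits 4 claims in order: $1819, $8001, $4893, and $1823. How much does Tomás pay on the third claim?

#1 ($1819): $534 finishes the deductible; $1285 goes to coinsurance; patient's 20% is $257. Patient owes $791 (running OOP $791).
#2 ($8001): 20% coinsurance on $8001 = $1600.20. Patient owes $1600.20 (running OOP $2391.20).
#3 ($4893): 20% coinsurance on $4893 = $978.60. That would push OOP to $3369.80, over the $2875 cap, so patient pays $2875 − $2391.20 = $483.80.

$483.80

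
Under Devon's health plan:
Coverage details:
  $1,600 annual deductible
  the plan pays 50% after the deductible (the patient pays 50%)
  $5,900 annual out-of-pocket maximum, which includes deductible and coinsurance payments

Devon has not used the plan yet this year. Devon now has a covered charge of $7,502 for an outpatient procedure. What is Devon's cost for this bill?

Nothing has been paid toward the $1,600 deductible, so the first $1,600 of this charge is applied there.
The remaining $5,902 (= $7,502 − $1,600) moves to coinsurance.
Patient's 50% share of $5,902 is $2,951.
That puts the patient's cost at $1,600 + $2,951 = $4,551 before any cap.
Cumulative spending $0 + $4,551 = $4,551 stays under the $5,900 maximum.

$4,551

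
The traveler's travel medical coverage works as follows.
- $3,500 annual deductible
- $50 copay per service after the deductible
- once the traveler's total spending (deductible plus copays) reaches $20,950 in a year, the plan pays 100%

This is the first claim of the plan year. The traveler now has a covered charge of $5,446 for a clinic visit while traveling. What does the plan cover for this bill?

$1,896

Deductible not yet touched, so the first $3,500 of the bill goes to the deductible.
That leaves $5,446 − $3,500 = $1,946 for the copay.
Copay on this service: $50.
Traveler responsibility before any cap: $3,500 + $50 = $3,550.
Year-to-date out-of-pocket becomes $0 + $3,550 = $3,550, still under the $20,950 maximum, so no cap applies.
The insurer covers the remainder: $5,446 − $3,550 = $1,896.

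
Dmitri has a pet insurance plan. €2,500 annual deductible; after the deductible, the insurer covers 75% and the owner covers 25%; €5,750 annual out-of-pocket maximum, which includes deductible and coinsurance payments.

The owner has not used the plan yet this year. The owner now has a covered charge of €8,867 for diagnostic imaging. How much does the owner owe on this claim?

Deductible not yet touched, so the first €2,500 of the bill goes to the deductible.
The remaining €6,367 (= €8,867 − €2,500) moves to coinsurance.
Coinsurance: €6,367 × 25% = €1,591.75.
That puts the owner's cost at €2,500 + €1,591.75 = €4,091.75 before any cap.
Cumulative spending €0 + €4,091.75 = €4,091.75 stays under the €5,750 maximum.

€4,091.75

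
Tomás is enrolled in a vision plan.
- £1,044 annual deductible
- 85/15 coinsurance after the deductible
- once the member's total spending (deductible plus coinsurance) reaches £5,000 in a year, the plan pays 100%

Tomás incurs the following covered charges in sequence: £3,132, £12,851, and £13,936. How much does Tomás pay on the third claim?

£1,715.15

#1 (£3,132): £1,044 to deductible, leaving £2,088; coinsurance £2,088 × 15% = £313.20. Cost to member: £1,357.20. OOP to date £1,357.20.
#2 (£12,851): deductible met; 15% of £12,851 = £1,927.65. Member pays £1,927.65; OOP now £3,284.85.
#3 (£13,936): 15% coinsurance on £13,936 = £2,090.40. OOP would hit £5,375.25 > £5,000, so the cap limits the member to £5,000 − £3,284.85 = £1,715.15.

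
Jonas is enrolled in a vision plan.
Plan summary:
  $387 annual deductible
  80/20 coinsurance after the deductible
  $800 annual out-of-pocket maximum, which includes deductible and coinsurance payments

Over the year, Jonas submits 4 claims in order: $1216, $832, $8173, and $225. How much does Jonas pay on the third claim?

$80.80

Claim 1 ($1216): $387 to deductible, leaving $829; coinsurance $829 × 20% = $165.80. Member owes $552.80 (running OOP $552.80).
Claim 2 ($832): deductible already satisfied, so member's share is 20% × $832 = $166.40. Cost to member: $166.40. OOP to date $719.20.
Claim 3 ($8173): 20% coinsurance on $8173 = $1634.60. Adding that to $719.20 gives $2353.80, past the $800 cap; member pays only $800 − $719.20 = $80.80.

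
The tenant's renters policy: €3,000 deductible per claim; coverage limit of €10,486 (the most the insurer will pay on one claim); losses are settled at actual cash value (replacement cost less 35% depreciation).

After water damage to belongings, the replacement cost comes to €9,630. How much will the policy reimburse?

At 35% depreciation, ACV = €9,630 − €3,370.50 = €6,259.50.
After the deductible, €6,259.50 − €3,000 = €3,259.50 remains.
€3,259.50 ≤ €10,486, so the limit doesn't bind; insurer pays €3,259.50.

€3,259.50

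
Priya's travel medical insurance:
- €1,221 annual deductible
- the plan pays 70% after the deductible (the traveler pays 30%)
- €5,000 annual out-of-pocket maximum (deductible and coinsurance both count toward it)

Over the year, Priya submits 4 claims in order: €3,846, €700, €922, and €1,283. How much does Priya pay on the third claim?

€276.60

Bill 1, €3,846: €1,221 to deductible, leaving €2,625; 30% of €2,625 = €787.50. Cost to traveler: €2,008.50. OOP to date €2,008.50.
Bill 2, €700: deductible met; 30% of €700 = €210. Traveler pays €210; OOP now €2,218.50.
Bill 3, €922: 30% coinsurance on €922 = €276.60. Traveler owes €276.60 (running OOP €2,495.10).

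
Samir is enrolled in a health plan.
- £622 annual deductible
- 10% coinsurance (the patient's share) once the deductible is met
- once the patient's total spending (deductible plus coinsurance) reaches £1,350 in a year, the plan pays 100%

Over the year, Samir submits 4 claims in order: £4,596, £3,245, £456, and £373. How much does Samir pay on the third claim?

Claim 1 (£4,596): deductible takes £622, £3,974 remains; patient's 10% is £397.40. Patient owes £1,019.40 (running OOP £1,019.40).
Claim 2 (£3,245): deductible met; 10% of £3,245 = £324.50. Patient owes £324.50 (running OOP £1,343.90).
Claim 3 (£456): 10% coinsurance on £456 = £45.60. Adding that to £1,343.90 gives £1,389.50, past the £1,350 cap; patient pays only £1,350 − £1,343.90 = £6.10.

£6.10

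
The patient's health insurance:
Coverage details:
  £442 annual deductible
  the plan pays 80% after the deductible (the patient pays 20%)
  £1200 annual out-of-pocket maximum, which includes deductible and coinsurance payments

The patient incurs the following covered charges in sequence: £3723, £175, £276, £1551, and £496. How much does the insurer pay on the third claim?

Claim 1 — £3723: £442 finishes the deductible; £3281 goes to coinsurance; 20% of £3281 = £656.20. Patient owes £1098.20 (running OOP £1098.20). Plan pays £3723 − £1098.20 = £2624.80.
Claim 2 — £175: deductible met; 20% of £175 = £35. Patient owes £35 (running OOP £1133.20). Insurer: £175 − £35 = £140.
Claim 3 — £276: 20% coinsurance on £276 = £55.20. Patient owes £55.20 (running OOP £1188.40). Insurer: £276 − £55.20 = £220.80.

£220.80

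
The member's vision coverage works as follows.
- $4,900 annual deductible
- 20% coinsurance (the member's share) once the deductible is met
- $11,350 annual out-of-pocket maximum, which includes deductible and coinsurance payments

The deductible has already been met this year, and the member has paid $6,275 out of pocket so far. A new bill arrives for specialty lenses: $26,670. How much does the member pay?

The deductible is already satisfied, so the full bill goes to coinsurance.
Coinsurance: $26,670 × 20% = $5,334.
That would bring total out-of-pocket to $11,609, past the $11,350 cap. The member is capped at $11,350 − $6,275 = $5,075 on this claim.

$5,075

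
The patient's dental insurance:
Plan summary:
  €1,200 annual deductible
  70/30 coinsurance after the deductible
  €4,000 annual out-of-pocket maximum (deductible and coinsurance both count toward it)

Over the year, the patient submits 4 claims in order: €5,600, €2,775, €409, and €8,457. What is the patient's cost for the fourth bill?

€524.80

Bill 1, €5,600: deductible takes €1,200, €4,400 remains; patient's 30% is €1,320. Cost to patient: €2,520. OOP to date €2,520.
Bill 2, €2,775: 30% coinsurance on €2,775 = €832.50. Patient owes €832.50 (running OOP €3,352.50).
Bill 3, €409: deductible met; 30% of €409 = €122.70. Patient owes €122.70 (running OOP €3,475.20).
Bill 4, €8,457: deductible met; 30% of €8,457 = €2,537.10. Adding that to €3,475.20 gives €6,012.30, past the €4,000 cap; patient pays only €4,000 − €3,475.20 = €524.80.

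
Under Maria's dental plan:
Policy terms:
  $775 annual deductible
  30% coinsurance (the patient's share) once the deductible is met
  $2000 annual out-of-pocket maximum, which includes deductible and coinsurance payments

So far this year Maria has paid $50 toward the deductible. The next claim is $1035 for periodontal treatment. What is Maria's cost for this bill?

$818

$50 of the $775 deductible is already met, leaving $725.
That leaves $1035 − $725 = $310 for coinsurance.
Patient's 30% share of $310 is $93.
That puts the patient's cost at $725 + $93 = $818 before any cap.
Total out-of-pocket so far would be $50 + $818 = $868, below the $2000 cap — no reduction.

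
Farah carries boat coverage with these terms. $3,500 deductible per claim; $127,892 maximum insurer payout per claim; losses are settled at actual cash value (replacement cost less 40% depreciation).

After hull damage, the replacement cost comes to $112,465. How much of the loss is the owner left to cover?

Depreciate 40%: the covered value is $112,465 × 0.6 = $67,479.
Subtract the deductible: $67,479 − $3,500 = $63,979.
$63,979 is within the $127,892 limit, so the insurer pays $63,979.
Out of pocket: $112,465 − $63,979 = $48,486.

$48,486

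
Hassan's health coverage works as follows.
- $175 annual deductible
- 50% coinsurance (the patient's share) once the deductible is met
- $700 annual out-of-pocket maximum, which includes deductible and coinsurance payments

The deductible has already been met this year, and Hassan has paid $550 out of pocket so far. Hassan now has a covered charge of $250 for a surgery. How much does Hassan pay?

With the deductible met, the entire $250 is subject to coinsurance.
Coinsurance: $250 × 50% = $125.
Total out-of-pocket so far would be $550 + $125 = $675, below the $700 cap — no reduction.

$125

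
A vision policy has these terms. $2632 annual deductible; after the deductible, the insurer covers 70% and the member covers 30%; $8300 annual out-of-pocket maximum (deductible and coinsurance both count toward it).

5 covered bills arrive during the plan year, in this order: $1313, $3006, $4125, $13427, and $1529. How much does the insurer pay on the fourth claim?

Claim 1 — $1313: entire amount goes to the deductible. Member pays $1313; OOP now $1313. Plan pays $1313 − $1313 = $0.
Claim 2 — $3006: $1319 finishes the deductible; $1687 goes to coinsurance; 30% of $1687 = $506.10. Member owes $1825.10 (running OOP $3138.10). Plan pays $3006 − $1825.10 = $1180.90.
Claim 3 — $4125: 30% coinsurance on $4125 = $1237.50. Member owes $1237.50 (running OOP $4375.60). Plan pays $4125 − $1237.50 = $2887.50.
Claim 4 — $13427: 30% coinsurance on $13427 = $4028.10. That would push OOP to $8403.70, over the $8300 cap, so member pays $8300 − $4375.60 = $3924.40. Insurer: $13427 − $3924.40 = $9502.60.

$9502.60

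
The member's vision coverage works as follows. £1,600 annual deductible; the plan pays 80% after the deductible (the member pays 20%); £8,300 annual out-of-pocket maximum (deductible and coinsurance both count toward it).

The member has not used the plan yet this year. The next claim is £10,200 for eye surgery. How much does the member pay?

£3,320

The full £1,600 deductible is still open; £1,600 of this bill applies to it.
After the £1,600 deductible portion, £10,200 − £1,600 = £8,600 is subject to coinsurance.
Coinsurance: £8,600 × 20% = £1,720.
That puts the member's cost at £1,600 + £1,720 = £3,320 before any cap.
Cumulative spending £0 + £3,320 = £3,320 stays under the £8,300 maximum.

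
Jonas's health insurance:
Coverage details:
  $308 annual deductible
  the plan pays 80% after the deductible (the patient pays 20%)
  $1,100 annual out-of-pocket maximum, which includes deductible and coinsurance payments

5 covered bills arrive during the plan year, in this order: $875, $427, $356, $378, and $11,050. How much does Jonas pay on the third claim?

#1 ($875): $308 finishes the deductible; $567 goes to coinsurance; coinsurance $567 × 20% = $113.40. Cost to patient: $421.40. OOP to date $421.40.
#2 ($427): 20% coinsurance on $427 = $85.40. Patient pays $85.40; OOP now $506.80.
#3 ($356): deductible already satisfied, so patient's share is 20% × $356 = $71.20. Patient owes $71.20 (running OOP $578).

$71.20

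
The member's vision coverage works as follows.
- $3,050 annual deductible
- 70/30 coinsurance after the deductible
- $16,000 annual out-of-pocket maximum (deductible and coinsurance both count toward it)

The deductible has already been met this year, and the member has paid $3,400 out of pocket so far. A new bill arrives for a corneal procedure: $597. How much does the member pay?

$179.10

With the deductible met, the entire $597 is subject to coinsurance.
Coinsurance: $597 × 30% = $179.10.
Cumulative spending $3,400 + $179.10 = $3,579.10 stays under the $16,000 maximum.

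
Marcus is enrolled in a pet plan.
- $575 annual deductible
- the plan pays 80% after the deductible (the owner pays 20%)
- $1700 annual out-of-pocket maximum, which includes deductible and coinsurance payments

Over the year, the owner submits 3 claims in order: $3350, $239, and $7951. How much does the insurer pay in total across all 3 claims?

Bill 1, $3350: $575 finishes the deductible; $2775 goes to coinsurance; 20% of $2775 = $555. Owner pays $1130; OOP now $1130. Insurer: $3350 − $1130 = $2220.
Bill 2, $239: 20% coinsurance on $239 = $47.80. Owner owes $47.80 (running OOP $1177.80). Plan pays $239 − $47.80 = $191.20.
Bill 3, $7951: deductible already satisfied, so owner's share is 20% × $7951 = $1590.20. OOP would hit $2768 > $1700, so the cap limits the owner to $1700 − $1177.80 = $522.20. Plan pays $7951 − $522.20 = $7428.80.
Insurer total: $2220 + $191.20 + $7428.80 = $9840.

$9840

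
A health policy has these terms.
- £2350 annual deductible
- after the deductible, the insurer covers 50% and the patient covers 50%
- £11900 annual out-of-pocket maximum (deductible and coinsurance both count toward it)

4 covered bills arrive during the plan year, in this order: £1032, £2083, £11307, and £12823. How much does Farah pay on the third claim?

Claim 1 (£1032): fully absorbed by the deductible. Patient owes £1032 (running OOP £1032).
Claim 2 (£2083): deductible takes £1318, £765 remains; coinsurance £765 × 50% = £382.50. Patient owes £1700.50 (running OOP £2732.50).
Claim 3 (£11307): deductible already satisfied, so patient's share is 50% × £11307 = £5653.50. Patient pays £5653.50; OOP now £8386.

£5653.50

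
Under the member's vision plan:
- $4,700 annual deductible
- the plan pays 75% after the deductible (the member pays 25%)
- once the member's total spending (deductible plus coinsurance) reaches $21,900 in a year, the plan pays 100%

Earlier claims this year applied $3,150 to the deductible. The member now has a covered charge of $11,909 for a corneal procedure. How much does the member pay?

$3,150 of the $4,700 deductible is already met, leaving $1,550.
After the $1,550 deductible portion, $11,909 − $1,550 = $10,359 is subject to coinsurance.
Coinsurance: $10,359 × 25% = $2,589.75.
Member responsibility before any cap: $1,550 + $2,589.75 = $4,139.75.
Cumulative spending $3,150 + $4,139.75 = $7,289.75 stays under the $21,900 maximum.

$4,139.75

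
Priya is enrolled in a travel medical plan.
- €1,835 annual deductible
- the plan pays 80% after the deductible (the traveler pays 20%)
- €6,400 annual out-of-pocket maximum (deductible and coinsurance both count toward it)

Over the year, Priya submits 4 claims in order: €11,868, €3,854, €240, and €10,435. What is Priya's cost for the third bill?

Claim 1 — €11,868: €1,835 finishes the deductible; €10,033 goes to coinsurance; 20% of €10,033 = €2,006.60. Traveler owes €3,841.60 (running OOP €3,841.60).
Claim 2 — €3,854: 20% coinsurance on €3,854 = €770.80. Traveler pays €770.80; OOP now €4,612.40.
Claim 3 — €240: deductible already satisfied, so traveler's share is 20% × €240 = €48. Traveler pays €48; OOP now €4,660.40.

€48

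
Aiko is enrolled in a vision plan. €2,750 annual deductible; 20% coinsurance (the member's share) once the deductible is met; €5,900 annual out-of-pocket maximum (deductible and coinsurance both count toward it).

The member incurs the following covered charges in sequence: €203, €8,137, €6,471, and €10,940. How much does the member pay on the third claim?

€1,294.20

Bill 1, €203: entire amount goes to the deductible. Member owes €203 (running OOP €203).
Bill 2, €8,137: €2,547 finishes the deductible; €5,590 goes to coinsurance; member's 20% is €1,118. Cost to member: €3,665. OOP to date €3,868.
Bill 3, €6,471: deductible met; 20% of €6,471 = €1,294.20. Member owes €1,294.20 (running OOP €5,162.20).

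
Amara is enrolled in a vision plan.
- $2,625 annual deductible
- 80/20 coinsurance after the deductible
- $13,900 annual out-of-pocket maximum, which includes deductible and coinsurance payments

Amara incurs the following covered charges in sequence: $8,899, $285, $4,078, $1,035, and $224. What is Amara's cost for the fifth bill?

$44.80

#1 ($8,899): $2,625 finishes the deductible; $6,274 goes to coinsurance; coinsurance $6,274 × 20% = $1,254.80. Cost to member: $3,879.80. OOP to date $3,879.80.
#2 ($285): 20% coinsurance on $285 = $57. Cost to member: $57. OOP to date $3,936.80.
#3 ($4,078): 20% coinsurance on $4,078 = $815.60. Cost to member: $815.60. OOP to date $4,752.40.
#4 ($1,035): 20% coinsurance on $1,035 = $207. Member pays $207; OOP now $4,959.40.
#5 ($224): 20% coinsurance on $224 = $44.80. Member pays $44.80; OOP now $5,004.20.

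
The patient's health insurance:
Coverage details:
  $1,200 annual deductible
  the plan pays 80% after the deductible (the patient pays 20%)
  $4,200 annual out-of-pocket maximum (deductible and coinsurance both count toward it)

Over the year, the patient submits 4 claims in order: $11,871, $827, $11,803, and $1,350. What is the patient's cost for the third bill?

$700.40

Claim 1 — $11,871: $1,200 finishes the deductible; $10,671 goes to coinsurance; 20% of $10,671 = $2,134.20. Patient pays $3,334.20; OOP now $3,334.20.
Claim 2 — $827: deductible already satisfied, so patient's share is 20% × $827 = $165.40. Patient owes $165.40 (running OOP $3,499.60).
Claim 3 — $11,803: 20% coinsurance on $11,803 = $2,360.60. OOP would hit $5,860.20 > $4,200, so the cap limits the patient to $4,200 − $3,499.60 = $700.40.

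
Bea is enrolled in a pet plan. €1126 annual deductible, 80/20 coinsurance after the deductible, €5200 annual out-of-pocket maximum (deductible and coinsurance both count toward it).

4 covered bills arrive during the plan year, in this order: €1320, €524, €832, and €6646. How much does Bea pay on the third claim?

#1 (€1320): deductible takes €1126, €194 remains; coinsurance €194 × 20% = €38.80. Owner owes €1164.80 (running OOP €1164.80).
#2 (€524): deductible already satisfied, so owner's share is 20% × €524 = €104.80. Owner pays €104.80; OOP now €1269.60.
#3 (€832): 20% coinsurance on €832 = €166.40. Owner pays €166.40; OOP now €1436.

€166.40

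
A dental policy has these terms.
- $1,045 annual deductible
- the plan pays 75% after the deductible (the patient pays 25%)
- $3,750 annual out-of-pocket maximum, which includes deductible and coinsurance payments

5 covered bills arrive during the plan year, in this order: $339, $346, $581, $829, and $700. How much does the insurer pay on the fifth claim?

#1 ($339): all of it applies to the deductible. Cost to patient: $339. OOP to date $339. Insurer: $339 − $339 = $0.
#2 ($346): fully absorbed by the deductible. Cost to patient: $346. OOP to date $685. Insurer: $346 − $346 = $0.
#3 ($581): deductible takes $360, $221 remains; 25% of $221 = $55.25. Cost to patient: $415.25. OOP to date $1,100.25. Insurer: $581 − $415.25 = $165.75.
#4 ($829): deductible already satisfied, so patient's share is 25% × $829 = $207.25. Cost to patient: $207.25. OOP to date $1,307.50. Insurer: $829 − $207.25 = $621.75.
#5 ($700): deductible already satisfied, so patient's share is 25% × $700 = $175. Patient owes $175 (running OOP $1,482.50). Plan pays $700 − $175 = $525.

$525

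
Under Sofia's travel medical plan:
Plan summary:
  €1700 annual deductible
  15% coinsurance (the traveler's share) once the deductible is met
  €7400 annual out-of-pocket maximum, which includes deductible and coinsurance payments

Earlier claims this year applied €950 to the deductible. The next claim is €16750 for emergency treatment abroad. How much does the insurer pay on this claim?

Remaining deductible: €1700 − €950 = €750.
After the €750 deductible portion, €16750 − €750 = €16000 is subject to coinsurance.
Traveler's 15% share of €16000 is €2400.
Traveler responsibility before any cap: €750 + €2400 = €3150.
Total out-of-pocket so far would be €950 + €3150 = €4100, below the €7400 cap — no reduction.
The plan picks up €16750 − €3150 = €13600.

€13600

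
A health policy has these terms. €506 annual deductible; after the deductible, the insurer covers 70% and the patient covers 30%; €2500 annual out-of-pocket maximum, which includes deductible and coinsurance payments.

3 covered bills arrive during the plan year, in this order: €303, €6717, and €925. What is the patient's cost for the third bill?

Bill 1, €303: all of it applies to the deductible. Patient pays €303; OOP now €303.
Bill 2, €6717: deductible takes €203, €6514 remains; coinsurance €6514 × 30% = €1954.20. Patient owes €2157.20 (running OOP €2460.20).
Bill 3, €925: 30% coinsurance on €925 = €277.50. That would push OOP to €2737.70, over the €2500 cap, so patient pays €2500 − €2460.20 = €39.80.

€39.80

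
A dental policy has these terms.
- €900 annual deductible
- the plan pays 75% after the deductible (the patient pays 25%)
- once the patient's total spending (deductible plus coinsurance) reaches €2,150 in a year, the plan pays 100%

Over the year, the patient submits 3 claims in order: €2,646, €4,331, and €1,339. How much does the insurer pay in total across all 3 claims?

Claim 1 (€2,646): €900 to deductible, leaving €1,746; patient's 25% is €436.50. Patient owes €1,336.50 (running OOP €1,336.50). Plan pays €2,646 − €1,336.50 = €1,309.50.
Claim 2 (€4,331): deductible met; 25% of €4,331 = €1,082.75. OOP would hit €2,419.25 > €2,150, so the cap limits the patient to €2,150 − €1,336.50 = €813.50. Plan pays €4,331 − €813.50 = €3,517.50.
Claim 3 (€1,339): 25% coinsurance on €1,339 = €334.75. Adding that to €2,150 gives €2,484.75, past the €2,150 cap; patient pays only €2,150 − €2,150 = €0. Insurer: €1,339 − €0 = €1,339.
Insurer total = bills − patient's total = €8,316 − €2,150 = €6,166.

€6,166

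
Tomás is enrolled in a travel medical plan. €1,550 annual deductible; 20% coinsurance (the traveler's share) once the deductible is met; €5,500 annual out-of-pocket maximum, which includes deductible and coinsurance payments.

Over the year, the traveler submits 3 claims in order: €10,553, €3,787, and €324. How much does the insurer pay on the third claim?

Claim 1 — €10,553: €1,550 to deductible, leaving €9,003; coinsurance €9,003 × 20% = €1,800.60. Traveler owes €3,350.60 (running OOP €3,350.60). Insurer: €10,553 − €3,350.60 = €7,202.40.
Claim 2 — €3,787: deductible met; 20% of €3,787 = €757.40. Traveler pays €757.40; OOP now €4,108. Plan pays €3,787 − €757.40 = €3,029.60.
Claim 3 — €324: 20% coinsurance on €324 = €64.80. Traveler pays €64.80; OOP now €4,172.80. Plan pays €324 − €64.80 = €259.20.

€259.20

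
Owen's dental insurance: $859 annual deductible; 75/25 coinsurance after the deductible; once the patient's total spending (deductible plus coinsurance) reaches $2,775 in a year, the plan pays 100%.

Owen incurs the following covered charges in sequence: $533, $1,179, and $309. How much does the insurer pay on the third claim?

$231.75

#1 ($533): fully absorbed by the deductible. Patient owes $533 (running OOP $533). Plan pays $533 − $533 = $0.
#2 ($1,179): $326 to deductible, leaving $853; coinsurance $853 × 25% = $213.25. Patient owes $539.25 (running OOP $1,072.25). Plan pays $1,179 − $539.25 = $639.75.
#3 ($309): deductible already satisfied, so patient's share is 25% × $309 = $77.25. Cost to patient: $77.25. OOP to date $1,149.50. Insurer: $309 − $77.25 = $231.75.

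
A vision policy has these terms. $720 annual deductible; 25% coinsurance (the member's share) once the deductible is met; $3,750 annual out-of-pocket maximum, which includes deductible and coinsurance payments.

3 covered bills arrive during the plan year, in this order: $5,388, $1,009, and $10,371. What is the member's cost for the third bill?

$1,610.75

#1 ($5,388): $720 to deductible, leaving $4,668; 25% of $4,668 = $1,167. Cost to member: $1,887. OOP to date $1,887.
#2 ($1,009): 25% coinsurance on $1,009 = $252.25. Cost to member: $252.25. OOP to date $2,139.25.
#3 ($10,371): deductible already satisfied, so member's share is 25% × $10,371 = $2,592.75. OOP would hit $4,732 > $3,750, so the cap limits the member to $3,750 − $2,139.25 = $1,610.75.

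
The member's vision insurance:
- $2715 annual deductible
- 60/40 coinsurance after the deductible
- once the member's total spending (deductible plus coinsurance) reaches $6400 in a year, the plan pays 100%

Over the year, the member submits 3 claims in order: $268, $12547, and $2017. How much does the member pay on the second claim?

$6132

Claim 1 ($268): all of it applies to the deductible. Member pays $268; OOP now $268.
Claim 2 ($12547): $2447 to deductible, leaving $10100; 40% of $10100 = $4040. Together that's $2447 + $4040 = $6487. Adding that to $268 gives $6755, past the $6400 cap; member pays only $6400 − $268 = $6132.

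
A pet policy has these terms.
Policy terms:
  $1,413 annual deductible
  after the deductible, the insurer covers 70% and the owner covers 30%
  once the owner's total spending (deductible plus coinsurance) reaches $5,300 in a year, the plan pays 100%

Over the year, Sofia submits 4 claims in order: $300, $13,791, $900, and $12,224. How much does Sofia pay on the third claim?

$83.60

Bill 1, $300: fully absorbed by the deductible. Owner owes $300 (running OOP $300).
Bill 2, $13,791: deductible takes $1,113, $12,678 remains; owner's 30% is $3,803.40. Owner owes $4,916.40 (running OOP $5,216.40).
Bill 3, $900: 30% coinsurance on $900 = $270. That would push OOP to $5,486.40, over the $5,300 cap, so owner pays $5,300 − $5,216.40 = $83.60.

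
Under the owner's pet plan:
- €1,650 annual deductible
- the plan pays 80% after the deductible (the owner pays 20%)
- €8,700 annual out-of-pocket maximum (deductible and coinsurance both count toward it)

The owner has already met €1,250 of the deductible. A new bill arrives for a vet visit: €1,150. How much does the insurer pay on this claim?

€600

Remaining deductible: €1,650 − €1,250 = €400.
That leaves €1,150 − €400 = €750 for coinsurance.
20% of €750 = €150 falls to the owner.
That puts the owner's cost at €400 + €150 = €550 before any cap.
Year-to-date out-of-pocket becomes €1,250 + €550 = €1,800, still under the €8,700 maximum, so no cap applies.
The plan picks up €1,150 − €550 = €600.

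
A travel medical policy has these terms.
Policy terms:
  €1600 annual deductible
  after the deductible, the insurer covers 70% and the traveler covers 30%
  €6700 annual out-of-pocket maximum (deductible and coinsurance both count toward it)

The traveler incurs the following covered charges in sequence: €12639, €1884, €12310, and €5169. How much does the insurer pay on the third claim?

€11086.90

Bill 1, €12639: deductible takes €1600, €11039 remains; 30% of €11039 = €3311.70. Cost to traveler: €4911.70. OOP to date €4911.70. Insurer: €12639 − €4911.70 = €7727.30.
Bill 2, €1884: deductible already satisfied, so traveler's share is 30% × €1884 = €565.20. Traveler owes €565.20 (running OOP €5476.90). Plan pays €1884 − €565.20 = €1318.80.
Bill 3, €12310: deductible met; 30% of €12310 = €3693. That would push OOP to €9169.90, over the €6700 cap, so traveler pays €6700 − €5476.90 = €1223.10. Insurer: €12310 − €1223.10 = €11086.90.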